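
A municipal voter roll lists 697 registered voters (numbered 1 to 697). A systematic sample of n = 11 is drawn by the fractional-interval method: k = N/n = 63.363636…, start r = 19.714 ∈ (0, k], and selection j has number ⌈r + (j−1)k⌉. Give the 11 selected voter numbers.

20, 84, 147, 210, 274, 337, 400, 464, 527, 590, 654

j=1: r + 0k = 19.714 → ⌈·⌉ = 20
j=2: r + 1k = 83.077636… → ⌈·⌉ = 84
j=3: r + 2k = 146.441272… → ⌈·⌉ = 147
j=4: r + 3k = 209.804909… → ⌈·⌉ = 210
j=5: r + 4k = 273.168545… → ⌈·⌉ = 274
j=6: r + 5k = 336.532181… → ⌈·⌉ = 337
j=7: r + 6k = 399.895818… → ⌈·⌉ = 400
j=8: r + 7k = 463.259454… → ⌈·⌉ = 464
j=9: r + 8k = 526.623090… → ⌈·⌉ = 527
j=10: r + 9k = 589.986727… → ⌈·⌉ = 590
j=11: r + 10k = 653.350363… → ⌈·⌉ = 654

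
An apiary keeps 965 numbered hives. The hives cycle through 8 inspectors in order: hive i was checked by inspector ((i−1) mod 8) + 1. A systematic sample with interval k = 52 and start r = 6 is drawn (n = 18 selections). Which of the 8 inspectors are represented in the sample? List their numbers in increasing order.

2, 6

Consecutive selections differ by k = 52, so their inspector numbers differ by 52 mod 8 = 4.
gcd(52, 8) = 4, so the sample visits 8/4 = 2 distinct residues mod 8.
Start 6 is inspector 6; the inspectors hit are 2, 6.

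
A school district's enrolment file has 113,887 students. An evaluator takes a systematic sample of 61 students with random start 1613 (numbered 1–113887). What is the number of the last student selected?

113633

k = 113887/61 = 1867
61st selection = r + (61−1)·k = 1613 + 60×1867 = 1613 + 112020 = 113633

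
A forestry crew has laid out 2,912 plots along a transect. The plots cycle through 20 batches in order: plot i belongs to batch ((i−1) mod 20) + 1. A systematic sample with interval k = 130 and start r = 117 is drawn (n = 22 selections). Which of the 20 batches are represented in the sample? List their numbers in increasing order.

7, 17

Consecutive selections differ by k = 130, so their batch numbers differ by 130 mod 20 = 10.
gcd(130, 20) = 10, so the sample visits 20/10 = 2 distinct residues mod 20.
Start 117 is batch 17; the batches hit are 7, 17.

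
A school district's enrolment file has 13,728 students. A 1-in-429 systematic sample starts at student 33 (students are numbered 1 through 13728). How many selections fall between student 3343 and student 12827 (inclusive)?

k = 429
First selection ≥ 3343: 33 + ⌈(3343−33)/429⌉·429 = 33 + 8×429 = 3465
Last selection ≤ 12827: 33 + ⌊(12827−33)/429⌋·429 = 33 + 29×429 = 12474
Count = 29 − 8 + 1 = 22

22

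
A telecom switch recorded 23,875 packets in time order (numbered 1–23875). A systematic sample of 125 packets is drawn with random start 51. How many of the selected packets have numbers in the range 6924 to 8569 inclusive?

9

k = 23875/125 = 191
First selection ≥ 6924: 51 + ⌈(6924−51)/191⌉·191 = 51 + 36×191 = 6927
Last selection ≤ 8569: 51 + ⌊(8569−51)/191⌋·191 = 51 + 44×191 = 8455
Count = 44 − 36 + 1 = 9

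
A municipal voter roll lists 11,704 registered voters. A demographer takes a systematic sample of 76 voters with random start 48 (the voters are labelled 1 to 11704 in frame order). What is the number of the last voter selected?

k = 11704/76 = 154
76th selection = r + (76−1)·k = 48 + 75×154 = 48 + 11550 = 11598

11598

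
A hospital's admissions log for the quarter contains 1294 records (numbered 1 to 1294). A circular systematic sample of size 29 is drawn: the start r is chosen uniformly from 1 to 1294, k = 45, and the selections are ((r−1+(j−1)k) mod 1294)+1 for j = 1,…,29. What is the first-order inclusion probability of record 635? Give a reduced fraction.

29/1294

For each position j, as r ranges over 1…1294 the j-th selection hits every record exactly once, so record 635 is selected for exactly 29 of the 1294 starts.
Inclusion probability = 29/1294.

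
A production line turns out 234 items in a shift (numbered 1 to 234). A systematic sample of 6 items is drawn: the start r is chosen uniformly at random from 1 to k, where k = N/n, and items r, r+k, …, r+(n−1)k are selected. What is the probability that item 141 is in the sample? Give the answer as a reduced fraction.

k = 234/6 = 39.
Item 141 is selected iff r ≡ 141 (mod 39); exactly one such r in {1,…,39}.
Inclusion probability = 1/39.

1/39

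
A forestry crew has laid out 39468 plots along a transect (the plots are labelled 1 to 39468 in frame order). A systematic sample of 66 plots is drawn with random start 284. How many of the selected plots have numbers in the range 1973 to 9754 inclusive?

13

k = 39468/66 = 598
First selection ≥ 1973: 284 + ⌈(1973−284)/598⌉·598 = 284 + 3×598 = 2078
Last selection ≤ 9754: 284 + ⌊(9754−284)/598⌋·598 = 284 + 15×598 = 9254
Count = 15 − 3 + 1 = 13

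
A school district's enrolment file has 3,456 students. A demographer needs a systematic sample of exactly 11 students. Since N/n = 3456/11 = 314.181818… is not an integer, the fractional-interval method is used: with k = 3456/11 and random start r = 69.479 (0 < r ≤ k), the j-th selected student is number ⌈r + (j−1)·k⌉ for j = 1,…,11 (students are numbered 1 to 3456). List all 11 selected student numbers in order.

j=1: r + 0k = 69.479 → ⌈·⌉ = 70
j=2: r + 1k = 383.660818… → ⌈·⌉ = 384
j=3: r + 2k = 697.842636… → ⌈·⌉ = 698
j=4: r + 3k = 1012.024454… → ⌈·⌉ = 1013
j=5: r + 4k = 1326.206272… → ⌈·⌉ = 1327
j=6: r + 5k = 1640.388090… → ⌈·⌉ = 1641
j=7: r + 6k = 1954.569909… → ⌈·⌉ = 1955
j=8: r + 7k = 2268.751727… → ⌈·⌉ = 2269
j=9: r + 8k = 2582.933545… → ⌈·⌉ = 2583
j=10: r + 9k = 2897.115363… → ⌈·⌉ = 2898
j=11: r + 10k = 3211.297181… → ⌈·⌉ = 3212

70, 384, 698, 1013, 1327, 1641, 1955, 2269, 2583, 2898, 3212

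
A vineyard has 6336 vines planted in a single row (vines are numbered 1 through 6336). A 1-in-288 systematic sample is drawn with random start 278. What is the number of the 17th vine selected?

k = 288
17th selection = r + (17−1)·k = 278 + 16×288 = 278 + 4608 = 4886

4886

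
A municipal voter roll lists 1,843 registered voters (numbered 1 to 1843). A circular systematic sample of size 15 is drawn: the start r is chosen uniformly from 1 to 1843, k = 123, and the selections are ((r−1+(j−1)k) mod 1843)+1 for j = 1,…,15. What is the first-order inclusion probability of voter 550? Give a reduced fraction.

15/1843

For each position j, as r ranges over 1…1843 the j-th selection hits every voter exactly once, so voter 550 is selected for exactly 15 of the 1843 starts.
Inclusion probability = 15/1843.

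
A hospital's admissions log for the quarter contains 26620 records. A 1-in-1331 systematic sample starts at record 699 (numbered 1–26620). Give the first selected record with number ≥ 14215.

k = 1331
Steps past start: ⌈(14215 − 699)/1331⌉ = ⌈13516/1331⌉ = 11
Selected record: 699 + 11×1331 = 15340

15340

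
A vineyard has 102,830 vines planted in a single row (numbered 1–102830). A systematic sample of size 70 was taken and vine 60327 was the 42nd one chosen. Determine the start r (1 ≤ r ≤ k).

k = 102830/70 = 1469
r = 60327 − (42−1)×1469 = 60327 − 60229 = 98

98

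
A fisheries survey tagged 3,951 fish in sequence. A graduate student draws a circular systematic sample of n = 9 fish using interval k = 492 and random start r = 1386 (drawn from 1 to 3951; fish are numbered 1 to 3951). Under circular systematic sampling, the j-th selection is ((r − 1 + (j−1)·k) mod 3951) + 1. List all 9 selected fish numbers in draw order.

Selection 1: 1386
Selection 2: 1386 + 492 = 1878
Selection 3: 1878 + 492 = 2370
Selection 4: 2370 + 492 = 2862
Selection 5: 2862 + 492 = 3354
Selection 6: 3354 + 492 = 3846
Selection 7: 3846 + 492 = 4338 → 4338 − 3951 = 387
Selection 8: 387 + 492 = 879
Selection 9: 879 + 492 = 1371

1386, 1878, 2370, 2862, 3354, 3846, 387, 879, 1371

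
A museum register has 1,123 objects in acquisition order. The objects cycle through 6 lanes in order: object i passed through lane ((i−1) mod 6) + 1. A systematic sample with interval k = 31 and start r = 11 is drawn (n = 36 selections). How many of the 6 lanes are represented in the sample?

Consecutive selections differ by k = 31, so their lane numbers differ by 31 mod 6 = 1.
gcd(31, 6) = 1, so the sample visits 6/1 = 6 distinct residues mod 6.
Start 11 is lane 5; the lanes hit are 1, 2, 3, 4, 5, 6.

6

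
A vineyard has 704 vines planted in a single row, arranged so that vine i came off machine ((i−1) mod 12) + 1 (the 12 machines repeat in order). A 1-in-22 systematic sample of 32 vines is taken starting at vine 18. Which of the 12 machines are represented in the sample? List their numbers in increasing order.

2, 4, 6, 8, 10, 12

Consecutive selections differ by k = 22, so their machine numbers differ by 22 mod 12 = 10.
gcd(22, 12) = 2, so the sample visits 12/2 = 6 distinct residues mod 12.
Start 18 is machine 6; the machines hit are 2, 4, 6, 8, 10, 12.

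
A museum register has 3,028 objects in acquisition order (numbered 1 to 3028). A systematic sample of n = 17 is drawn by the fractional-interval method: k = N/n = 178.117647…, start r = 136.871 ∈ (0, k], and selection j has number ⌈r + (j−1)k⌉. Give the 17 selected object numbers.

j=1: r + 0k = 136.871 → ⌈·⌉ = 137
j=2: r + 1k = 314.988647… → ⌈·⌉ = 315
j=3: r + 2k = 493.106294… → ⌈·⌉ = 494
j=4: r + 3k = 671.223941… → ⌈·⌉ = 672
j=5: r + 4k = 849.341588… → ⌈·⌉ = 850
j=6: r + 5k = 1027.459235… → ⌈·⌉ = 1028
j=7: r + 6k = 1205.576882… → ⌈·⌉ = 1206
j=8: r + 7k = 1383.694529… → ⌈·⌉ = 1384
j=9: r + 8k = 1561.812176… → ⌈·⌉ = 1562
j=10: r + 9k = 1739.929823… → ⌈·⌉ = 1740
j=11: r + 10k = 1918.047470… → ⌈·⌉ = 1919
j=12: r + 11k = 2096.165117… → ⌈·⌉ = 2097
j=13: r + 12k = 2274.282764… → ⌈·⌉ = 2275
j=14: r + 13k = 2452.400411… → ⌈·⌉ = 2453
j=15: r + 14k = 2630.518058… → ⌈·⌉ = 2631
j=16: r + 15k = 2808.635705… → ⌈·⌉ = 2809
j=17: r + 16k = 2986.753352… → ⌈·⌉ = 2987

137, 315, 494, 672, 850, 1028, 1206, 1384, 1562, 1740, 1919, 2097, 2275, 2453, 2631, 2809, 2987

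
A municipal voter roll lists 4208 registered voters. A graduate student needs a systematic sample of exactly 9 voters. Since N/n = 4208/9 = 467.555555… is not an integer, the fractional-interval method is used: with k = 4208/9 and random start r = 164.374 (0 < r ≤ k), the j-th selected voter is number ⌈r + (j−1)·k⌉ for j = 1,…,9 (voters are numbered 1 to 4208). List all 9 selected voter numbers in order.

j=1: r + 0k = 164.374 → ⌈·⌉ = 165
j=2: r + 1k = 631.929555… → ⌈·⌉ = 632
j=3: r + 2k = 1099.485111… → ⌈·⌉ = 1100
j=4: r + 3k = 1567.040666… → ⌈·⌉ = 1568
j=5: r + 4k = 2034.596222… → ⌈·⌉ = 2035
j=6: r + 5k = 2502.151777… → ⌈·⌉ = 2503
j=7: r + 6k = 2969.707333… → ⌈·⌉ = 2970
j=8: r + 7k = 3437.262888… → ⌈·⌉ = 3438
j=9: r + 8k = 3904.818444… → ⌈·⌉ = 3905

165, 632, 1100, 1568, 2035, 2503, 2970, 3438, 3905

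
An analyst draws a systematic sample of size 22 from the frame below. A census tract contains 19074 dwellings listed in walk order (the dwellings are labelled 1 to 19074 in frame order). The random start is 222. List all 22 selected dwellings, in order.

222, 1089, 1956, 2823, 3690, 4557, 5424, 6291, 7158, 8025, 8892, 9759, 10626, 11493, 12360, 13227, 14094, 14961, 15828, 16695, 17562, 18429

k = N/n = 19074/22 = 867
dwelling 1: 222
dwelling 2: 222 + 867 = 1089
dwelling 3: 1089 + 867 = 1956
dwelling 4: 1956 + 867 = 2823
dwelling 5: 2823 + 867 = 3690
dwelling 6: 3690 + 867 = 4557
dwelling 7: 4557 + 867 = 5424
dwelling 8: 5424 + 867 = 6291
dwelling 9: 6291 + 867 = 7158
dwelling 10: 7158 + 867 = 8025
dwelling 11: 8025 + 867 = 8892
dwelling 12: 8892 + 867 = 9759
dwelling 13: 9759 + 867 = 10626
dwelling 14: 10626 + 867 = 11493
dwelling 15: 11493 + 867 = 12360
dwelling 16: 12360 + 867 = 13227
dwelling 17: 13227 + 867 = 14094
dwelling 18: 14094 + 867 = 14961
dwelling 19: 14961 + 867 = 15828
dwelling 20: 15828 + 867 = 16695
dwelling 21: 16695 + 867 = 17562
dwelling 22: 17562 + 867 = 18429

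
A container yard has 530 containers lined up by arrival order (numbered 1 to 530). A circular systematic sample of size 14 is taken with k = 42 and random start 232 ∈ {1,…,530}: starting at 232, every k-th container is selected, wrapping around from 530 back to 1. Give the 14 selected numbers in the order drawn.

232, 274, 316, 358, 400, 442, 484, 526, 38, 80, 122, 164, 206, 248

Selection 1: 232
Selection 2: 232 + 42 = 274
Selection 3: 274 + 42 = 316
Selection 4: 316 + 42 = 358
Selection 5: 358 + 42 = 400
Selection 6: 400 + 42 = 442
Selection 7: 442 + 42 = 484
Selection 8: 484 + 42 = 526
Selection 9: 526 + 42 = 568 → 568 − 530 = 38
Selection 10: 38 + 42 = 80
Selection 11: 80 + 42 = 122
Selection 12: 122 + 42 = 164
Selection 13: 164 + 42 = 206
Selection 14: 206 + 42 = 248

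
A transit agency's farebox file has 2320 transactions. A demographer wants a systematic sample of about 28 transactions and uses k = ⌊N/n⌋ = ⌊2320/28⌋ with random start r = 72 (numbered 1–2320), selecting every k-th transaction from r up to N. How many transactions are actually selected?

28

k = ⌊2320/28⌋ = 82
Achieved size = ⌊(2320 − 72)/82⌋ + 1 = ⌊2248/82⌋ + 1 = 27 + 1 = 28
(last selection: 72 + 27×82 = 2286 ≤ 2320; next would be 2368 > 2320)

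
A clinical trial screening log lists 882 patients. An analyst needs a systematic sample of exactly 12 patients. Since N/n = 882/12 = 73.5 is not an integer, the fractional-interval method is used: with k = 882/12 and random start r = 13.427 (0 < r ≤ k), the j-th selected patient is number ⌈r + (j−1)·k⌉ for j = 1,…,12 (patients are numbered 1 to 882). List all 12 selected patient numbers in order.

14, 87, 161, 234, 308, 381, 455, 528, 602, 675, 749, 822

j=1: r + 0k = 13.427 → ⌈·⌉ = 14
j=2: r + 1k = 86.927 → ⌈·⌉ = 87
j=3: r + 2k = 160.427 → ⌈·⌉ = 161
j=4: r + 3k = 233.927 → ⌈·⌉ = 234
j=5: r + 4k = 307.427 → ⌈·⌉ = 308
j=6: r + 5k = 380.927 → ⌈·⌉ = 381
j=7: r + 6k = 454.427 → ⌈·⌉ = 455
j=8: r + 7k = 527.927 → ⌈·⌉ = 528
j=9: r + 8k = 601.427 → ⌈·⌉ = 602
j=10: r + 9k = 674.927 → ⌈·⌉ = 675
j=11: r + 10k = 748.427 → ⌈·⌉ = 749
j=12: r + 11k = 821.927 → ⌈·⌉ = 822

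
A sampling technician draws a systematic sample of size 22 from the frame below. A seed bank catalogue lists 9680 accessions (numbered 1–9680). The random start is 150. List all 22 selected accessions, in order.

150, 590, 1030, 1470, 1910, 2350, 2790, 3230, 3670, 4110, 4550, 4990, 5430, 5870, 6310, 6750, 7190, 7630, 8070, 8510, 8950, 9390

k = N/n = 9680/22 = 440
accession 1: 150
accession 2: 150 + 440 = 590
accession 3: 590 + 440 = 1030
accession 4: 1030 + 440 = 1470
accession 5: 1470 + 440 = 1910
accession 6: 1910 + 440 = 2350
accession 7: 2350 + 440 = 2790
accession 8: 2790 + 440 = 3230
accession 9: 3230 + 440 = 3670
accession 10: 3670 + 440 = 4110
accession 11: 4110 + 440 = 4550
accession 12: 4550 + 440 = 4990
accession 13: 4990 + 440 = 5430
accession 14: 5430 + 440 = 5870
accession 15: 5870 + 440 = 6310
accession 16: 6310 + 440 = 6750
accession 17: 6750 + 440 = 7190
accession 18: 7190 + 440 = 7630
accession 19: 7630 + 440 = 8070
accession 20: 8070 + 440 = 8510
accession 21: 8510 + 440 = 8950
accession 22: 8950 + 440 = 9390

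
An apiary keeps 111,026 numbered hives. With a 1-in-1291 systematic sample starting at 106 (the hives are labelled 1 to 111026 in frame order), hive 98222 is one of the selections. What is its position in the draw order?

k = 1291
position = (98222 − 106)/1291 + 1 = 98116/1291 + 1 = 76 + 1 = 77

77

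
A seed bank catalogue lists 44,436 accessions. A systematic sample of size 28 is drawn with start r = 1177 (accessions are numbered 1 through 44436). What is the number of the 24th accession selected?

37678

k = 44436/28 = 1587
24th selection = r + (24−1)·k = 1177 + 23×1587 = 1177 + 36501 = 37678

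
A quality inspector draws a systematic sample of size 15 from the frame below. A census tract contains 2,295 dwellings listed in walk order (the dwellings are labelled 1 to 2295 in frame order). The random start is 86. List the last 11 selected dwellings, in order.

698, 851, 1004, 1157, 1310, 1463, 1616, 1769, 1922, 2075, 2228

k = N/n = 2295/15 = 153
5th selection = 86 + 4×153 = 698
6th: 698 + 153 = 851
7th: 851 + 153 = 1004
8th: 1004 + 153 = 1157
9th: 1157 + 153 = 1310
10th: 1310 + 153 = 1463
11th: 1463 + 153 = 1616
12th: 1616 + 153 = 1769
13th: 1769 + 153 = 1922
14th: 1922 + 153 = 2075
15th: 2075 + 153 = 2228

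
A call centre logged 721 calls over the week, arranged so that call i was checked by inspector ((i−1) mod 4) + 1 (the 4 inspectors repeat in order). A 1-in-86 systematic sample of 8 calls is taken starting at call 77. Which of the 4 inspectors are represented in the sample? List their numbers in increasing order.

1, 3

Consecutive selections differ by k = 86, so their inspector numbers differ by 86 mod 4 = 2.
gcd(86, 4) = 2, so the sample visits 4/2 = 2 distinct residues mod 4.
Start 77 is inspector 1; the inspectors hit are 1, 3.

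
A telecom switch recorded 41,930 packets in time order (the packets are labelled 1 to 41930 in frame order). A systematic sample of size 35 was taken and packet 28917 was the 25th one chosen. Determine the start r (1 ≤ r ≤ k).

165

k = 41930/35 = 1198
r = 28917 − (25−1)×1198 = 28917 − 28752 = 165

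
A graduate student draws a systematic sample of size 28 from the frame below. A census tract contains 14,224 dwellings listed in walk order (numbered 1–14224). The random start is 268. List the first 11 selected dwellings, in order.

k = N/n = 14224/28 = 508
dwelling 1: 268
dwelling 2: 268 + 508 = 776
dwelling 3: 776 + 508 = 1284
dwelling 4: 1284 + 508 = 1792
dwelling 5: 1792 + 508 = 2300
dwelling 6: 2300 + 508 = 2808
dwelling 7: 2808 + 508 = 3316
dwelling 8: 3316 + 508 = 3824
dwelling 9: 3824 + 508 = 4332
dwelling 10: 4332 + 508 = 4840
dwelling 11: 4840 + 508 = 5348

268, 776, 1284, 1792, 2300, 2808, 3316, 3824, 4332, 4840, 5348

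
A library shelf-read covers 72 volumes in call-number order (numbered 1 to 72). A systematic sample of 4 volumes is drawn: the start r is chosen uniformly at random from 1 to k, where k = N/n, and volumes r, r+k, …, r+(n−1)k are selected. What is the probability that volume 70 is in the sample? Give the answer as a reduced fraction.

1/18

k = 72/4 = 18.
Volume 70 is selected iff r ≡ 70 (mod 18); exactly one such r in {1,…,18}.
Inclusion probability = 1/18.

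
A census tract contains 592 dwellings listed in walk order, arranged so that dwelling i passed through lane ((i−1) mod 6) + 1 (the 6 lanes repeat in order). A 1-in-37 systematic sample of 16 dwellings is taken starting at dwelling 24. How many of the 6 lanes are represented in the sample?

Consecutive selections differ by k = 37, so their lane numbers differ by 37 mod 6 = 1.
gcd(37, 6) = 1, so the sample visits 6/1 = 6 distinct residues mod 6.
Start 24 is lane 6; the lanes hit are 1, 2, 3, 4, 5, 6.

6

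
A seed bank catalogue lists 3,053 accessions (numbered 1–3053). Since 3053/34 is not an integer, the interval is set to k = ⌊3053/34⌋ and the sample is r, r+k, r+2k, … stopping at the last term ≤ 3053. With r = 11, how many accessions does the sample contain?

35

k = ⌊3053/34⌋ = 89
Achieved size = ⌊(3053 − 11)/89⌋ + 1 = ⌊3042/89⌋ + 1 = 34 + 1 = 35
(last selection: 11 + 34×89 = 3037 ≤ 3053; next would be 3126 > 3053)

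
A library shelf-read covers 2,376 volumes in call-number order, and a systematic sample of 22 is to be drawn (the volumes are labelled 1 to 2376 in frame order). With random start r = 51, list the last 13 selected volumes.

k = N/n = 2376/22 = 108
10th selection = 51 + 9×108 = 1023
11th: 1023 + 108 = 1131
12th: 1131 + 108 = 1239
13th: 1239 + 108 = 1347
14th: 1347 + 108 = 1455
15th: 1455 + 108 = 1563
16th: 1563 + 108 = 1671
17th: 1671 + 108 = 1779
18th: 1779 + 108 = 1887
19th: 1887 + 108 = 1995
20th: 1995 + 108 = 2103
21st: 2103 + 108 = 2211
22nd: 2211 + 108 = 2319

1023, 1131, 1239, 1347, 1455, 1563, 1671, 1779, 1887, 1995, 2103, 2211, 2319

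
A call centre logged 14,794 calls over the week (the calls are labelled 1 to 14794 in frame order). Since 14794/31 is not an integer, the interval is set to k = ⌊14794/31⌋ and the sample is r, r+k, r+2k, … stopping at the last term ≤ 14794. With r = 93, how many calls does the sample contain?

31

k = ⌊14794/31⌋ = 477
Achieved size = ⌊(14794 − 93)/477⌋ + 1 = ⌊14701/477⌋ + 1 = 30 + 1 = 31
(last selection: 93 + 30×477 = 14403 ≤ 14794; next would be 14880 > 14794)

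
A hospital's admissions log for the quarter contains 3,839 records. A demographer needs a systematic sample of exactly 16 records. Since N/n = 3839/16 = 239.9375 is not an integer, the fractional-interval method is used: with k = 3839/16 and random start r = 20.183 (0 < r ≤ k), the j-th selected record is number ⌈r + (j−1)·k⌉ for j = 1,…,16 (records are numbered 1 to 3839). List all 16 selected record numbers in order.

j=1: r + 0k = 20.183 → ⌈·⌉ = 21
j=2: r + 1k = 260.1205 → ⌈·⌉ = 261
j=3: r + 2k = 500.058 → ⌈·⌉ = 501
j=4: r + 3k = 739.9955 → ⌈·⌉ = 740
j=5: r + 4k = 979.933 → ⌈·⌉ = 980
j=6: r + 5k = 1219.8705 → ⌈·⌉ = 1220
j=7: r + 6k = 1459.808 → ⌈·⌉ = 1460
j=8: r + 7k = 1699.7455 → ⌈·⌉ = 1700
j=9: r + 8k = 1939.683 → ⌈·⌉ = 1940
j=10: r + 9k = 2179.6205 → ⌈·⌉ = 2180
j=11: r + 10k = 2419.558 → ⌈·⌉ = 2420
j=12: r + 11k = 2659.4955 → ⌈·⌉ = 2660
j=13: r + 12k = 2899.433 → ⌈·⌉ = 2900
j=14: r + 13k = 3139.3705 → ⌈·⌉ = 3140
j=15: r + 14k = 3379.308 → ⌈·⌉ = 3380
j=16: r + 15k = 3619.2455 → ⌈·⌉ = 3620

21, 261, 501, 740, 980, 1220, 1460, 1700, 1940, 2180, 2420, 2660, 2900, 3140, 3380, 3620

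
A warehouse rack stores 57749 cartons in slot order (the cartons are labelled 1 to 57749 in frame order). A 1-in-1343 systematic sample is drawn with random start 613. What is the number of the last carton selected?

k = 1343
43rd selection = r + (43−1)·k = 613 + 42×1343 = 613 + 56406 = 57019

57019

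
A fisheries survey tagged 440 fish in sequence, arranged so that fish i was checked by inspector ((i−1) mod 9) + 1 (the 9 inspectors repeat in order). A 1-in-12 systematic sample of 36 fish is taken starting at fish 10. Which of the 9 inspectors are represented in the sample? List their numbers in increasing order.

Consecutive selections differ by k = 12, so their inspector numbers differ by 12 mod 9 = 3.
gcd(12, 9) = 3, so the sample visits 9/3 = 3 distinct residues mod 9.
Start 10 is inspector 1; the inspectors hit are 1, 4, 7.

1, 4, 7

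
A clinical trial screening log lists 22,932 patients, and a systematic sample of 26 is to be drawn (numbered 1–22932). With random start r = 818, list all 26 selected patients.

818, 1700, 2582, 3464, 4346, 5228, 6110, 6992, 7874, 8756, 9638, 10520, 11402, 12284, 13166, 14048, 14930, 15812, 16694, 17576, 18458, 19340, 20222, 21104, 21986, 22868

k = N/n = 22932/26 = 882
patient 1: 818
patient 2: 818 + 882 = 1700
patient 3: 1700 + 882 = 2582
patient 4: 2582 + 882 = 3464
patient 5: 3464 + 882 = 4346
patient 6: 4346 + 882 = 5228
patient 7: 5228 + 882 = 6110
patient 8: 6110 + 882 = 6992
patient 9: 6992 + 882 = 7874
patient 10: 7874 + 882 = 8756
patient 11: 8756 + 882 = 9638
patient 12: 9638 + 882 = 10520
patient 13: 10520 + 882 = 11402
patient 14: 11402 + 882 = 12284
patient 15: 12284 + 882 = 13166
patient 16: 13166 + 882 = 14048
patient 17: 14048 + 882 = 14930
patient 18: 14930 + 882 = 15812
patient 19: 15812 + 882 = 16694
patient 20: 16694 + 882 = 17576
patient 21: 17576 + 882 = 18458
patient 22: 18458 + 882 = 19340
patient 23: 19340 + 882 = 20222
patient 24: 20222 + 882 = 21104
patient 25: 21104 + 882 = 21986
patient 26: 21986 + 882 = 22868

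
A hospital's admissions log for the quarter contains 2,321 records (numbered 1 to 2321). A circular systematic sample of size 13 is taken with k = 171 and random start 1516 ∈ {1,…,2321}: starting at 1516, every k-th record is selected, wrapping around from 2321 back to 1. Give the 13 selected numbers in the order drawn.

Selection 1: 1516
Selection 2: 1516 + 171 = 1687
Selection 3: 1687 + 171 = 1858
Selection 4: 1858 + 171 = 2029
Selection 5: 2029 + 171 = 2200
Selection 6: 2200 + 171 = 2371 → 2371 − 2321 = 50
Selection 7: 50 + 171 = 221
Selection 8: 221 + 171 = 392
Selection 9: 392 + 171 = 563
Selection 10: 563 + 171 = 734
Selection 11: 734 + 171 = 905
Selection 12: 905 + 171 = 1076
Selection 13: 1076 + 171 = 1247

1516, 1687, 1858, 2029, 2200, 50, 221, 392, 563, 734, 905, 1076, 1247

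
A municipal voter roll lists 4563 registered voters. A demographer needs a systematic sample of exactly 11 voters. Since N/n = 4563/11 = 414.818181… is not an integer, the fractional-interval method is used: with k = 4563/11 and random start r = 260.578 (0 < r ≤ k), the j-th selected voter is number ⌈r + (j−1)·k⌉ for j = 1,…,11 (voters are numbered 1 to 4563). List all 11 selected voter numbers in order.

261, 676, 1091, 1506, 1920, 2335, 2750, 3165, 3580, 3994, 4409

j=1: r + 0k = 260.578 → ⌈·⌉ = 261
j=2: r + 1k = 675.396181… → ⌈·⌉ = 676
j=3: r + 2k = 1090.214363… → ⌈·⌉ = 1091
j=4: r + 3k = 1505.032545… → ⌈·⌉ = 1506
j=5: r + 4k = 1919.850727… → ⌈·⌉ = 1920
j=6: r + 5k = 2334.668909… → ⌈·⌉ = 2335
j=7: r + 6k = 2749.487090… → ⌈·⌉ = 2750
j=8: r + 7k = 3164.305272… → ⌈·⌉ = 3165
j=9: r + 8k = 3579.123454… → ⌈·⌉ = 3580
j=10: r + 9k = 3993.941636… → ⌈·⌉ = 3994
j=11: r + 10k = 4408.759818… → ⌈·⌉ = 4409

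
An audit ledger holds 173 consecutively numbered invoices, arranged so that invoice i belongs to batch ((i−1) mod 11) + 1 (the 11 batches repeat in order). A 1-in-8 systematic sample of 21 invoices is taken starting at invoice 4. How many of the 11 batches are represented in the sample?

11

Consecutive selections differ by k = 8, so their batch numbers differ by 8 mod 11 = 8.
gcd(8, 11) = 1, so the sample visits 11/1 = 11 distinct residues mod 11.
Start 4 is batch 4; the batches hit are 1, 2, 3, 4, 5, 6, 7, 8, 9, 10, 11.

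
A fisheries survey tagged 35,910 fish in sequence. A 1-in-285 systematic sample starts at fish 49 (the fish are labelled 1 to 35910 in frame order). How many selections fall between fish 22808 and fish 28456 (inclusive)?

20

k = 285
First selection ≥ 22808: 49 + ⌈(22808−49)/285⌉·285 = 49 + 80×285 = 22849
Last selection ≤ 28456: 49 + ⌊(28456−49)/285⌋·285 = 49 + 99×285 = 28264
Count = 99 − 80 + 1 = 20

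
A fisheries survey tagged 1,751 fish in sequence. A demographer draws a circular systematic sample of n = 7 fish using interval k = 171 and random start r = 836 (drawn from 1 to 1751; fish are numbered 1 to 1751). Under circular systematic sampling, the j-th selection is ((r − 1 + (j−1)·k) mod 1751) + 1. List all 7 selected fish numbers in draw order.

836, 1007, 1178, 1349, 1520, 1691, 111

Selection 1: 836
Selection 2: 836 + 171 = 1007
Selection 3: 1007 + 171 = 1178
Selection 4: 1178 + 171 = 1349
Selection 5: 1349 + 171 = 1520
Selection 6: 1520 + 171 = 1691
Selection 7: 1691 + 171 = 1862 → 1862 − 1751 = 111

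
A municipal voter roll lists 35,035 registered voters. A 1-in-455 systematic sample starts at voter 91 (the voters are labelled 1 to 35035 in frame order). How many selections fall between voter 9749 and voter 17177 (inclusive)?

16

k = 455
First selection ≥ 9749: 91 + ⌈(9749−91)/455⌉·455 = 91 + 22×455 = 10101
Last selection ≤ 17177: 91 + ⌊(17177−91)/455⌋·455 = 91 + 37×455 = 16926
Count = 37 − 22 + 1 = 16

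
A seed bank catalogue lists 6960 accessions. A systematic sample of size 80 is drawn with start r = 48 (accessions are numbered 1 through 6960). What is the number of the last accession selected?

6921

k = 6960/80 = 87
80th selection = r + (80−1)·k = 48 + 79×87 = 48 + 6873 = 6921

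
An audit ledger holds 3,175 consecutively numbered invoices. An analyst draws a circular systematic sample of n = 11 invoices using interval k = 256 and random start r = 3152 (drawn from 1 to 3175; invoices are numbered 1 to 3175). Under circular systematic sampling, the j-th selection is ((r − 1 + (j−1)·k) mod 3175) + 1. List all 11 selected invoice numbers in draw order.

3152, 233, 489, 745, 1001, 1257, 1513, 1769, 2025, 2281, 2537

Selection 1: 3152
Selection 2: 3152 + 256 = 3408 → 3408 − 3175 = 233
Selection 3: 233 + 256 = 489
Selection 4: 489 + 256 = 745
Selection 5: 745 + 256 = 1001
Selection 6: 1001 + 256 = 1257
Selection 7: 1257 + 256 = 1513
Selection 8: 1513 + 256 = 1769
Selection 9: 1769 + 256 = 2025
Selection 10: 2025 + 256 = 2281
Selection 11: 2281 + 256 = 2537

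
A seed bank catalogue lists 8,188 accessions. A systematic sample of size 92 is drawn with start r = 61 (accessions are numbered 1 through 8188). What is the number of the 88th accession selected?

7804

k = 8188/92 = 89
88th selection = r + (88−1)·k = 61 + 87×89 = 61 + 7743 = 7804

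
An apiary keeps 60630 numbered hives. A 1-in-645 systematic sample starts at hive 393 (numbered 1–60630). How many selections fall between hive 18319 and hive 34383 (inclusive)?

25

k = 645
First selection ≥ 18319: 393 + ⌈(18319−393)/645⌉·645 = 393 + 28×645 = 18453
Last selection ≤ 34383: 393 + ⌊(34383−393)/645⌋·645 = 393 + 52×645 = 33933
Count = 52 − 28 + 1 = 25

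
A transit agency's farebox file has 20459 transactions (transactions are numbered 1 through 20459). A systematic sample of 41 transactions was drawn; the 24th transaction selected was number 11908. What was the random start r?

k = 20459/41 = 499
r = 11908 − (24−1)×499 = 11908 − 11477 = 431

431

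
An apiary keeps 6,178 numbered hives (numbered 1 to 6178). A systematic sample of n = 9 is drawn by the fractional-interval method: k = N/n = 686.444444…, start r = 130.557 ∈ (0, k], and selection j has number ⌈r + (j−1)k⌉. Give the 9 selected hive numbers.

j=1: r + 0k = 130.557 → ⌈·⌉ = 131
j=2: r + 1k = 817.001444… → ⌈·⌉ = 818
j=3: r + 2k = 1503.445888… → ⌈·⌉ = 1504
j=4: r + 3k = 2189.890333… → ⌈·⌉ = 2190
j=5: r + 4k = 2876.334777… → ⌈·⌉ = 2877
j=6: r + 5k = 3562.779222… → ⌈·⌉ = 3563
j=7: r + 6k = 4249.223666… → ⌈·⌉ = 4250
j=8: r + 7k = 4935.668111… → ⌈·⌉ = 4936
j=9: r + 8k = 5622.112555… → ⌈·⌉ = 5623

131, 818, 1504, 2190, 2877, 3563, 4250, 4936, 5623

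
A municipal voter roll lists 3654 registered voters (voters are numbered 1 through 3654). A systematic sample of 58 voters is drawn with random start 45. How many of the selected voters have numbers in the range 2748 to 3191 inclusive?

7

k = 3654/58 = 63
First selection ≥ 2748: 45 + ⌈(2748−45)/63⌉·63 = 45 + 43×63 = 2754
Last selection ≤ 3191: 45 + ⌊(3191−45)/63⌋·63 = 45 + 49×63 = 3132
Count = 49 − 43 + 1 = 7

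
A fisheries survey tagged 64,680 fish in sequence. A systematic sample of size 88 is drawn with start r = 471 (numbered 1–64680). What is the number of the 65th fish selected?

47511

k = 64680/88 = 735
65th selection = r + (65−1)·k = 471 + 64×735 = 471 + 47040 = 47511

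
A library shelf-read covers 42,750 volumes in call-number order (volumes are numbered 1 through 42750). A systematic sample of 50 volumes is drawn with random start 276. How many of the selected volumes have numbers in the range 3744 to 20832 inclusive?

20

k = 42750/50 = 855
First selection ≥ 3744: 276 + ⌈(3744−276)/855⌉·855 = 276 + 5×855 = 4551
Last selection ≤ 20832: 276 + ⌊(20832−276)/855⌋·855 = 276 + 24×855 = 20796
Count = 24 − 5 + 1 = 20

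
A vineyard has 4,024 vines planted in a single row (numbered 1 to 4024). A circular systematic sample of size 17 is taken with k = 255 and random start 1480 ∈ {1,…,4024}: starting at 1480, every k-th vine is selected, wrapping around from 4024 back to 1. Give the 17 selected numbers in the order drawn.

1480, 1735, 1990, 2245, 2500, 2755, 3010, 3265, 3520, 3775, 6, 261, 516, 771, 1026, 1281, 1536

Selection 1: 1480
Selection 2: 1480 + 255 = 1735
Selection 3: 1735 + 255 = 1990
Selection 4: 1990 + 255 = 2245
Selection 5: 2245 + 255 = 2500
Selection 6: 2500 + 255 = 2755
Selection 7: 2755 + 255 = 3010
Selection 8: 3010 + 255 = 3265
Selection 9: 3265 + 255 = 3520
Selection 10: 3520 + 255 = 3775
Selection 11: 3775 + 255 = 4030 → 4030 − 4024 = 6
Selection 12: 6 + 255 = 261
Selection 13: 261 + 255 = 516
Selection 14: 516 + 255 = 771
Selection 15: 771 + 255 = 1026
Selection 16: 1026 + 255 = 1281
Selection 17: 1281 + 255 = 1536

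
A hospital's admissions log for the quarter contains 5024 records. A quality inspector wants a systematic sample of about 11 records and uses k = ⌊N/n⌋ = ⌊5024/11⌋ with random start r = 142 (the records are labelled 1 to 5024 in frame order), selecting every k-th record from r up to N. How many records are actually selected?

k = ⌊5024/11⌋ = 456
Achieved size = ⌊(5024 − 142)/456⌋ + 1 = ⌊4882/456⌋ + 1 = 10 + 1 = 11
(last selection: 142 + 10×456 = 4702 ≤ 5024; next would be 5158 > 5024)

11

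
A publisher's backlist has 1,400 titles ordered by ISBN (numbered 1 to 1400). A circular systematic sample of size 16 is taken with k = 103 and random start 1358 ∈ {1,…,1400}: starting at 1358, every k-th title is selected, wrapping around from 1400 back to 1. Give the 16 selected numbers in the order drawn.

1358, 61, 164, 267, 370, 473, 576, 679, 782, 885, 988, 1091, 1194, 1297, 1400, 103

Selection 1: 1358
Selection 2: 1358 + 103 = 1461 → 1461 − 1400 = 61
Selection 3: 61 + 103 = 164
Selection 4: 164 + 103 = 267
Selection 5: 267 + 103 = 370
Selection 6: 370 + 103 = 473
Selection 7: 473 + 103 = 576
Selection 8: 576 + 103 = 679
Selection 9: 679 + 103 = 782
Selection 10: 782 + 103 = 885
Selection 11: 885 + 103 = 988
Selection 12: 988 + 103 = 1091
Selection 13: 1091 + 103 = 1194
Selection 14: 1194 + 103 = 1297
Selection 15: 1297 + 103 = 1400
Selection 16: 1400 + 103 = 1503 → 1503 − 1400 = 103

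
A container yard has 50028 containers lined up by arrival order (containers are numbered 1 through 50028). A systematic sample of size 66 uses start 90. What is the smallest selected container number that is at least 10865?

11460

k = 50028/66 = 758
Steps past start: ⌈(10865 − 90)/758⌉ = ⌈10775/758⌉ = 15
Selected container: 90 + 15×758 = 11460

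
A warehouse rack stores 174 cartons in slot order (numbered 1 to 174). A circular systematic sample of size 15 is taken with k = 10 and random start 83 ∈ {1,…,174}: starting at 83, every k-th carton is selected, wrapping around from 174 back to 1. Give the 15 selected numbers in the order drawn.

Selection 1: 83
Selection 2: 83 + 10 = 93
Selection 3: 93 + 10 = 103
Selection 4: 103 + 10 = 113
Selection 5: 113 + 10 = 123
Selection 6: 123 + 10 = 133
Selection 7: 133 + 10 = 143
Selection 8: 143 + 10 = 153
Selection 9: 153 + 10 = 163
Selection 10: 163 + 10 = 173
Selection 11: 173 + 10 = 183 → 183 − 174 = 9
Selection 12: 9 + 10 = 19
Selection 13: 19 + 10 = 29
Selection 14: 29 + 10 = 39
Selection 15: 39 + 10 = 49

83, 93, 103, 113, 123, 133, 143, 153, 163, 173, 9, 19, 29, 39, 49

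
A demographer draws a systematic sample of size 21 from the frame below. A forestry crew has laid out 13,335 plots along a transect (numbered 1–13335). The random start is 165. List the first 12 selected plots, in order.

165, 800, 1435, 2070, 2705, 3340, 3975, 4610, 5245, 5880, 6515, 7150

k = N/n = 13335/21 = 635
plot 1: 165
plot 2: 165 + 635 = 800
plot 3: 800 + 635 = 1435
plot 4: 1435 + 635 = 2070
plot 5: 2070 + 635 = 2705
plot 6: 2705 + 635 = 3340
plot 7: 3340 + 635 = 3975
plot 8: 3975 + 635 = 4610
plot 9: 4610 + 635 = 5245
plot 10: 5245 + 635 = 5880
plot 11: 5880 + 635 = 6515
plot 12: 6515 + 635 = 7150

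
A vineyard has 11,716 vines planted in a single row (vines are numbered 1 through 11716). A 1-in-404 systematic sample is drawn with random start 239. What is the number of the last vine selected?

k = 404
29th selection = r + (29−1)·k = 239 + 28×404 = 239 + 11312 = 11551

11551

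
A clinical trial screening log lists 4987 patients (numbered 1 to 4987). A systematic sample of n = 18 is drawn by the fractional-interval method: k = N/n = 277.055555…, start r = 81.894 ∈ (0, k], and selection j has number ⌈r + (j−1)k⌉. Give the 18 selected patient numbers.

82, 359, 637, 914, 1191, 1468, 1745, 2022, 2299, 2576, 2853, 3130, 3407, 3684, 3961, 4238, 4515, 4792

j=1: r + 0k = 81.894 → ⌈·⌉ = 82
j=2: r + 1k = 358.949555… → ⌈·⌉ = 359
j=3: r + 2k = 636.005111… → ⌈·⌉ = 637
j=4: r + 3k = 913.060666… → ⌈·⌉ = 914
j=5: r + 4k = 1190.116222… → ⌈·⌉ = 1191
j=6: r + 5k = 1467.171777… → ⌈·⌉ = 1468
j=7: r + 6k = 1744.227333… → ⌈·⌉ = 1745
j=8: r + 7k = 2021.282888… → ⌈·⌉ = 2022
j=9: r + 8k = 2298.338444… → ⌈·⌉ = 2299
j=10: r + 9k = 2575.394 → ⌈·⌉ = 2576
j=11: r + 10k = 2852.449555… → ⌈·⌉ = 2853
j=12: r + 11k = 3129.505111… → ⌈·⌉ = 3130
j=13: r + 12k = 3406.560666… → ⌈·⌉ = 3407
j=14: r + 13k = 3683.616222… → ⌈·⌉ = 3684
j=15: r + 14k = 3960.671777… → ⌈·⌉ = 3961
j=16: r + 15k = 4237.727333… → ⌈·⌉ = 4238
j=17: r + 16k = 4514.782888… → ⌈·⌉ = 4515
j=18: r + 17k = 4791.838444… → ⌈·⌉ = 4792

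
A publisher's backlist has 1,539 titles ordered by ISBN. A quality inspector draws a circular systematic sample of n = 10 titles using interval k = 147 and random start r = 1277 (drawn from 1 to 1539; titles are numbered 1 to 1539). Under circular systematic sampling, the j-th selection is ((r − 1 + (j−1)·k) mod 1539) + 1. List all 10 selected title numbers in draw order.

Selection 1: 1277
Selection 2: 1277 + 147 = 1424
Selection 3: 1424 + 147 = 1571 → 1571 − 1539 = 32
Selection 4: 32 + 147 = 179
Selection 5: 179 + 147 = 326
Selection 6: 326 + 147 = 473
Selection 7: 473 + 147 = 620
Selection 8: 620 + 147 = 767
Selection 9: 767 + 147 = 914
Selection 10: 914 + 147 = 1061

1277, 1424, 32, 179, 326, 473, 620, 767, 914, 1061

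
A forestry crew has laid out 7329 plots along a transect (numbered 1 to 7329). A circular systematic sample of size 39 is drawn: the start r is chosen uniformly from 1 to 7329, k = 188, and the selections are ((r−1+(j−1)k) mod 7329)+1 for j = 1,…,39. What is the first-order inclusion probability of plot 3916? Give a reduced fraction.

For each position j, as r ranges over 1…7329 the j-th selection hits every plot exactly once, so plot 3916 is selected for exactly 39 of the 7329 starts.
Inclusion probability = 39/7329 = 13/2443.

13/2443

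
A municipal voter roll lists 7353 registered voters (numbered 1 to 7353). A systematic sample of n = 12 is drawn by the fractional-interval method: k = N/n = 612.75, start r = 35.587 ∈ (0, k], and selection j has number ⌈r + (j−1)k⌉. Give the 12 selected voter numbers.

j=1: r + 0k = 35.587 → ⌈·⌉ = 36
j=2: r + 1k = 648.337 → ⌈·⌉ = 649
j=3: r + 2k = 1261.087 → ⌈·⌉ = 1262
j=4: r + 3k = 1873.837 → ⌈·⌉ = 1874
j=5: r + 4k = 2486.587 → ⌈·⌉ = 2487
j=6: r + 5k = 3099.337 → ⌈·⌉ = 3100
j=7: r + 6k = 3712.087 → ⌈·⌉ = 3713
j=8: r + 7k = 4324.837 → ⌈·⌉ = 4325
j=9: r + 8k = 4937.587 → ⌈·⌉ = 4938
j=10: r + 9k = 5550.337 → ⌈·⌉ = 5551
j=11: r + 10k = 6163.087 → ⌈·⌉ = 6164
j=12: r + 11k = 6775.837 → ⌈·⌉ = 6776

36, 649, 1262, 1874, 2487, 3100, 3713, 4325, 4938, 5551, 6164, 6776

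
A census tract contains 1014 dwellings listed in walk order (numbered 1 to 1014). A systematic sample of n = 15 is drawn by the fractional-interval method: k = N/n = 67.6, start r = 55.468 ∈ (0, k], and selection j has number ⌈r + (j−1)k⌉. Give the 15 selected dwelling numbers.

56, 124, 191, 259, 326, 394, 462, 529, 597, 664, 732, 800, 867, 935, 1002

j=1: r + 0k = 55.468 → ⌈·⌉ = 56
j=2: r + 1k = 123.068 → ⌈·⌉ = 124
j=3: r + 2k = 190.668 → ⌈·⌉ = 191
j=4: r + 3k = 258.268 → ⌈·⌉ = 259
j=5: r + 4k = 325.868 → ⌈·⌉ = 326
j=6: r + 5k = 393.468 → ⌈·⌉ = 394
j=7: r + 6k = 461.068 → ⌈·⌉ = 462
j=8: r + 7k = 528.668 → ⌈·⌉ = 529
j=9: r + 8k = 596.268 → ⌈·⌉ = 597
j=10: r + 9k = 663.868 → ⌈·⌉ = 664
j=11: r + 10k = 731.468 → ⌈·⌉ = 732
j=12: r + 11k = 799.068 → ⌈·⌉ = 800
j=13: r + 12k = 866.668 → ⌈·⌉ = 867
j=14: r + 13k = 934.268 → ⌈·⌉ = 935
j=15: r + 14k = 1001.868 → ⌈·⌉ = 1002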